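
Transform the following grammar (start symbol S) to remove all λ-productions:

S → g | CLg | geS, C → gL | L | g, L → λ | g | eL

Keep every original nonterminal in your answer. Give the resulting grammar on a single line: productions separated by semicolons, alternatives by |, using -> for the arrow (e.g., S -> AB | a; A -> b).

S -> g | Cg | Lg | CLg | geS; C -> L | g | gL; L -> e | g | eL

Nullable set: {C, L}.
S -> CLg: C, L nullable, giving CLg | Cg | Lg | g.
C -> L: L nullable, giving L.
C -> gL: L nullable, giving g | gL.
Drop L -> λ.
L -> eL: L nullable, giving e | eL.
Unchanged (no nullable symbols): S -> g; S -> geS; C -> g; L -> g.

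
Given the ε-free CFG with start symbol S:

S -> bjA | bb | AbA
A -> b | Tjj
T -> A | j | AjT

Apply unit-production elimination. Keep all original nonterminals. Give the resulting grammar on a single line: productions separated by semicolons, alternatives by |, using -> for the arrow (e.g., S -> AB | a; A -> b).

S -> bb | AbA | bjA; A -> b | Tjj; T -> b | j | AjT | Tjj

Unit productions: T->A.
Unit pairs (A ⇒* B via units): (T,A).
S: inherits non-unit rules of {S} → AbA | bb | bjA.
A: inherits non-unit rules of {A} → Tjj | b.
T: inherits non-unit rules of {A, T} → AjT | Tjj | b | j.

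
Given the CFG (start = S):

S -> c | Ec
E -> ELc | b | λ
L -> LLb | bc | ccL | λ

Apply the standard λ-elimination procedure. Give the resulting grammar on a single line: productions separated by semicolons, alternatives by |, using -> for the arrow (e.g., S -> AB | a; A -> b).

S -> c | Ec; E -> b | c | Ec | Lc | ELc; L -> b | Lb | bc | cc | LLb | ccL

Nullable set: {E, L}.
S -> Ec: E nullable, giving Ec | c.
Drop E -> λ.
E -> ELc: E, L nullable, giving ELc | Ec | Lc | c.
Drop L -> λ.
L -> LLb: L, L nullable, giving LLb | Lb | b.
L -> ccL: L nullable, giving cc | ccL.
Unchanged (no nullable symbols): S -> c; E -> b; L -> bc.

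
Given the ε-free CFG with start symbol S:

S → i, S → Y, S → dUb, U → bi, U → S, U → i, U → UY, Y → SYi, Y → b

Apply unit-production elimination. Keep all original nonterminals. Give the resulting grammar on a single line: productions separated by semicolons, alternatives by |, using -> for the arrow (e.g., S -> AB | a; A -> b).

S -> b | i | SYi | dUb; U -> b | i | UY | bi | SYi | dUb; Y -> b | SYi

Unit productions: S->Y, U->S.
Unit pairs (A ⇒* B via units): (S,Y), (U,S), (U,Y).
S: inherits non-unit rules of {S, Y} → SYi | b | dUb | i.
U: inherits non-unit rules of {S, U, Y} → SYi | UY | b | bi | dUb | i.
Y: inherits non-unit rules of {Y} → SYi | b.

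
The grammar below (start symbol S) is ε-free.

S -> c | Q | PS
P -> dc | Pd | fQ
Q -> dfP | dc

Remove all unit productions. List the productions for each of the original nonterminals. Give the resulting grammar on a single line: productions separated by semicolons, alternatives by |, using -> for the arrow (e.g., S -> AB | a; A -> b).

Unit productions: S->Q.
Unit pairs (A ⇒* B via units): (S,Q).
S: inherits non-unit rules of {Q, S} → PS | c | dc | dfP.
P: inherits non-unit rules of {P} → Pd | dc | fQ.
Q: inherits non-unit rules of {Q} → dc | dfP.

S -> c | PS | dc | dfP; P -> Pd | dc | fQ; Q -> dc | dfP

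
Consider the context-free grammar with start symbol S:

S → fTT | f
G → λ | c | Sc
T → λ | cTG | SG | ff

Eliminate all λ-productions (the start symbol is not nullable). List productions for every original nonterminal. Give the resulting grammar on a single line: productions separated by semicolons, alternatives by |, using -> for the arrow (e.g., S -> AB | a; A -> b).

S -> f | fT | fTT; G -> c | Sc; T -> S | c | SG | cG | cT | ff | cTG

Nullable set: {G, T}.
S -> fTT: T, T nullable, giving f | fT | fTT.
Drop G -> λ.
Drop T -> λ.
T -> SG: G nullable, giving S | SG.
T -> cTG: T, G nullable, giving c | cG | cT | cTG.
Unchanged (no nullable symbols): S -> f; G -> Sc; G -> c; T -> ff.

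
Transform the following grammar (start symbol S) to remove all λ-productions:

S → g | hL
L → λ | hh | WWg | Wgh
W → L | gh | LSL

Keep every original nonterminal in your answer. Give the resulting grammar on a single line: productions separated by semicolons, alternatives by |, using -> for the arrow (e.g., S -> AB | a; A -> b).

Nullable set: {L, W}.
S -> hL: L nullable, giving h | hL.
Drop L -> λ.
L -> WWg: W, W nullable, giving WWg | Wg | g.
L -> Wgh: W nullable, giving Wgh | gh.
W -> L: L nullable, giving L.
W -> LSL: L, L nullable, giving LS | LSL | S | SL.
Unchanged (no nullable symbols): S -> g; L -> hh; W -> gh.

S -> g | h | hL; L -> g | Wg | gh | hh | WWg | Wgh; W -> L | S | LS | SL | gh | LSL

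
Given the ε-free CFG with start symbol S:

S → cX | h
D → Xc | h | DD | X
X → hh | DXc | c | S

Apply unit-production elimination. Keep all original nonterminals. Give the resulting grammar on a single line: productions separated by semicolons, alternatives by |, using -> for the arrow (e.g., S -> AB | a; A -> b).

Unit productions: D->X, X->S.
Unit pairs (A ⇒* B via units): (D,S), (D,X), (X,S).
S: inherits non-unit rules of {S} → cX | h.
D: inherits non-unit rules of {D, S, X} → DD | DXc | Xc | c | cX | h | hh.
X: inherits non-unit rules of {S, X} → DXc | c | cX | h | hh.

S -> h | cX; D -> c | h | DD | Xc | cX | hh | DXc; X -> c | h | cX | hh | DXc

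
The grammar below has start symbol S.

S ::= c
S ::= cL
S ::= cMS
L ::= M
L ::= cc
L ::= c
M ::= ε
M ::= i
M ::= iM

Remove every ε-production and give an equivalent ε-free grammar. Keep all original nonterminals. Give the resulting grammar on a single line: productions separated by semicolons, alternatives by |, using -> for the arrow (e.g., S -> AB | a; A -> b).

S -> c | cL | cS | cMS; L -> M | c | cc; M -> i | iM

Nullable set: {L, M}.
S -> cL: L nullable, giving c | cL.
S -> cMS: M nullable, giving cMS | cS.
L -> M: M nullable, giving M.
Drop M -> ε.
M -> iM: M nullable, giving i | iM.
Unchanged (no nullable symbols): S -> c; L -> c; L -> cc; M -> i.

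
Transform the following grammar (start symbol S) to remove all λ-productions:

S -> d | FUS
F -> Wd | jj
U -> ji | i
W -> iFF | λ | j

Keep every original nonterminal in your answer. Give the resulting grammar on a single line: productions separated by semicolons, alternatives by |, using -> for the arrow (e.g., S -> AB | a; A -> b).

Nullable set: {W}.
F -> Wd: W nullable, giving Wd | d.
Drop W -> λ.
Unchanged (no nullable symbols): S -> FUS; S -> d; F -> jj; U -> i; U -> ji; W -> iFF; W -> j.

S -> d | FUS; F -> d | Wd | jj; U -> i | ji; W -> j | iFF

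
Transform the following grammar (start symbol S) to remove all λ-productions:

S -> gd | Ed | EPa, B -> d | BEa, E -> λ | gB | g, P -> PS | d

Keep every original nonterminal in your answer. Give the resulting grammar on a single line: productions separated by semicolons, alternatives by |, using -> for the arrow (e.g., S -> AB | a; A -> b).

S -> d | Ed | Pa | gd | EPa; B -> d | Ba | BEa; E -> g | gB; P -> d | PS

Nullable set: {E}.
S -> EPa: E nullable, giving EPa | Pa.
S -> Ed: E nullable, giving Ed | d.
B -> BEa: E nullable, giving BEa | Ba.
Drop E -> λ.
Unchanged (no nullable symbols): S -> gd; B -> d; E -> g; E -> gB; P -> PS; P -> d.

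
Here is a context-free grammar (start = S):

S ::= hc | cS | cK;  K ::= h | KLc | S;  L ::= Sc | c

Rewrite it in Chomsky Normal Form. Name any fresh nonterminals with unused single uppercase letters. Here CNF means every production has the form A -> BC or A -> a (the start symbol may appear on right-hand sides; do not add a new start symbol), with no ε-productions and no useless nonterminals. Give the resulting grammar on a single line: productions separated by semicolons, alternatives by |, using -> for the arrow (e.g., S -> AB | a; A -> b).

S -> AK | AS | BA; A -> c; B -> h; C -> LA; K -> h | AK | AS | BA | KC; L -> c | SA

No ε-productions.
After unit-elimination: S -> cK | cS | hc; K -> h | cK | cS | hc | KLc; L -> c | Sc.
TERM: introduce A -> c, B -> h and substitute in every rule of length ≥2.
BIN: K -> KLA becomes K -> KC, C -> LA.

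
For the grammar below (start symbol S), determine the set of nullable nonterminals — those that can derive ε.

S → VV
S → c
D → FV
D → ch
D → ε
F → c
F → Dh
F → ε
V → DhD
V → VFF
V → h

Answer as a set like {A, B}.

Directly nullable (have an ε-rule): {D, F}.
Not nullable: S, V — each has a terminal in every rule's right-hand side or depends on a non-nullable symbol.

{D, F}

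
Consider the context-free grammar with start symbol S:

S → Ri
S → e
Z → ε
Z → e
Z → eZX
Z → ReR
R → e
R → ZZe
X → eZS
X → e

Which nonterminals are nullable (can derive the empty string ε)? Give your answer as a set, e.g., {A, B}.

{Z}

Directly nullable (have an ε-rule): {Z}.
Not nullable: R, S, X — each has a terminal in every rule's right-hand side or depends on a non-nullable symbol.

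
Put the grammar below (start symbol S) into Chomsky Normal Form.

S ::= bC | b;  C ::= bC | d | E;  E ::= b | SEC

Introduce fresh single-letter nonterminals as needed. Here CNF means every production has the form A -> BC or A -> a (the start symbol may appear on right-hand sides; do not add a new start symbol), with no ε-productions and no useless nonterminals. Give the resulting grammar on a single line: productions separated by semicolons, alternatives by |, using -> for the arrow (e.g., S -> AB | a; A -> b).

S -> b | AC; A -> b; B -> EC; C -> b | d | AC | SB; D -> EC; E -> b | SD

No ε-productions.
After unit-elimination: S -> b | bC; C -> b | d | bC | SEC; E -> b | SEC.
TERM: introduce A -> b and substitute in every rule of length ≥2.
BIN: C -> SEC becomes C -> SB, B -> EC; E -> SEC becomes E -> SD, D -> EC.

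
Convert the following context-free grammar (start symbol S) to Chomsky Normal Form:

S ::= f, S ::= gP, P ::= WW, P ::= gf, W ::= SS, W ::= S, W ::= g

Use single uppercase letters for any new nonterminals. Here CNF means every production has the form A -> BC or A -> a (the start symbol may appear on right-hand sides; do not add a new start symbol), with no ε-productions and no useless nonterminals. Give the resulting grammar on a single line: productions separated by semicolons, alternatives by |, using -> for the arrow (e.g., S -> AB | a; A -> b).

No ε-productions.
After unit-elimination: S -> f | gP; P -> WW | gf; W -> f | g | SS | gP.
TERM: introduce B -> f, A -> g and substitute in every rule of length ≥2.

S -> f | AP; A -> g; B -> f; P -> AB | WW; W -> f | g | AP | SS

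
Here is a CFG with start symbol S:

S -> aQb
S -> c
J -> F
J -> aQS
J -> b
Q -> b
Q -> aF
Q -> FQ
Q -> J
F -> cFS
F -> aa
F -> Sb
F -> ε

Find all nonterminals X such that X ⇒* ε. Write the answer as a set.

{F, J, Q}

Directly nullable (have an ε-rule): {F}.
J is nullable via J -> F (every symbol on the right is already known nullable).
Q is nullable via Q -> J (every symbol on the right is already known nullable).
Not nullable: S — each has a terminal in every rule's right-hand side or depends on a non-nullable symbol.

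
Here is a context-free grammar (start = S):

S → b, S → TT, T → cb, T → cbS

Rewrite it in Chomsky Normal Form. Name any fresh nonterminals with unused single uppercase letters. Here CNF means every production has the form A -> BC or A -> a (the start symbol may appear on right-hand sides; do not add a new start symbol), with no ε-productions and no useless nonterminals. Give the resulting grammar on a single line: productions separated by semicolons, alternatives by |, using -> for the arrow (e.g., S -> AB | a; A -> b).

No ε-productions.
No unit productions to eliminate.
TERM: introduce B -> b, A -> c and substitute in every rule of length ≥2.
BIN: T -> ABS becomes T -> AC, C -> BS.

S -> b | TT; A -> c; B -> b; C -> BS; T -> AB | AC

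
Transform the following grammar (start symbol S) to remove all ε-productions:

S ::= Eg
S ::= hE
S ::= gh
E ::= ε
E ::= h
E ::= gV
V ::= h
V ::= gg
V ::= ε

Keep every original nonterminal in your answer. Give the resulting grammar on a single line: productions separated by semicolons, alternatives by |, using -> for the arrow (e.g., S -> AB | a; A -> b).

Nullable set: {E, V}.
S -> Eg: E nullable, giving Eg | g.
S -> hE: E nullable, giving h | hE.
Drop E -> ε.
E -> gV: V nullable, giving g | gV.
Drop V -> ε.
Unchanged (no nullable symbols): S -> gh; E -> h; V -> gg; V -> h.

S -> g | h | Eg | gh | hE; E -> g | h | gV; V -> h | gg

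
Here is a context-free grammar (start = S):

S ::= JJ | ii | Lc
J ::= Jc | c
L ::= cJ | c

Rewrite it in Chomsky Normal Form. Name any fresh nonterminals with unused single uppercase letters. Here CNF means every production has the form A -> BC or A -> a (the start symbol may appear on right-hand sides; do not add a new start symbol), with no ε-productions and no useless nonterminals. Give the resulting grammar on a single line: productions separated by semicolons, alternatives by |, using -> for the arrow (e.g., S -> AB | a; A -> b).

S -> BB | JJ | LA; A -> c; B -> i; J -> c | JA; L -> c | AJ

No ε-productions.
No unit productions to eliminate.
TERM: introduce A -> c, B -> i and substitute in every rule of length ≥2.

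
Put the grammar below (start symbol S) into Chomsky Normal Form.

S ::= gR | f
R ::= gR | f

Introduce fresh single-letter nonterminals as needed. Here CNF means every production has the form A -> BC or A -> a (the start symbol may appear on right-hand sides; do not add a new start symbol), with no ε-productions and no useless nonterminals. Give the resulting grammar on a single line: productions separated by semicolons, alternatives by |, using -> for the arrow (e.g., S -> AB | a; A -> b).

No ε-productions.
No unit productions to eliminate.
TERM: introduce A -> g and substitute in every rule of length ≥2.

S -> f | AR; A -> g; R -> f | AR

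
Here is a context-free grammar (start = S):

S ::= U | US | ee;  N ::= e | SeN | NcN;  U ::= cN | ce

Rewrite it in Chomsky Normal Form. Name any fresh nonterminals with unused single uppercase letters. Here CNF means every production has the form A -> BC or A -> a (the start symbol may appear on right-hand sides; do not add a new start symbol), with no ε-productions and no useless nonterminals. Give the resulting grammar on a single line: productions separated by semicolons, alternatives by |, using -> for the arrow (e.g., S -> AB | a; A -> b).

S -> AB | AN | BB | US; A -> c; B -> e; C -> AN; D -> BN; N -> e | NC | SD; U -> AB | AN

No ε-productions.
After unit-elimination: S -> US | cN | ce | ee; N -> e | NcN | SeN; U -> cN | ce.
TERM: introduce A -> c, B -> e and substitute in every rule of length ≥2.
BIN: N -> NAN becomes N -> NC, C -> AN; N -> SBN becomes N -> SD, D -> BN.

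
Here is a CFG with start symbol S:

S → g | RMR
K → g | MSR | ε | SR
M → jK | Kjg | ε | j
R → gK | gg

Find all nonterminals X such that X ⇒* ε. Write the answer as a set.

Directly nullable (have an ε-rule): {K, M}.
Not nullable: R, S — each has a terminal in every rule's right-hand side or depends on a non-nullable symbol.

{K, M}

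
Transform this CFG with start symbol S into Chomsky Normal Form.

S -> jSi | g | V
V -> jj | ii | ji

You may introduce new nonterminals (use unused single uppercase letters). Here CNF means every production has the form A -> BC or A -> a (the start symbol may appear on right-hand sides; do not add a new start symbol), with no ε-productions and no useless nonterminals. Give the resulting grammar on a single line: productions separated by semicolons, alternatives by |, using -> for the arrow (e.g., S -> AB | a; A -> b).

No ε-productions.
After unit-elimination: S -> g | ii | ji | jj | jSi; V -> ii | ji | jj.
TERM: introduce A -> i, B -> j and substitute in every rule of length ≥2.
BIN: S -> BSA becomes S -> BC, C -> SA.
Drop unreachable/unproductive: V.

S -> g | AA | BA | BB | BC; A -> i; B -> j; C -> SA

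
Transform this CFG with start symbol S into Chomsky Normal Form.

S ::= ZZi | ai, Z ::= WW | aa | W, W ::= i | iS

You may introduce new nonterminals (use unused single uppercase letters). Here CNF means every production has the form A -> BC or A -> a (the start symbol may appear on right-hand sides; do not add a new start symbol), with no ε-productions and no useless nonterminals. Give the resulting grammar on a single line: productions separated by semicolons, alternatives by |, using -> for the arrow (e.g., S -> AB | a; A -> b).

S -> BA | ZC; A -> i; B -> a; C -> ZA; W -> i | AS; Z -> i | AS | BB | WW

No ε-productions.
After unit-elimination: S -> ai | ZZi; W -> i | iS; Z -> i | WW | aa | iS.
TERM: introduce B -> a, A -> i and substitute in every rule of length ≥2.
BIN: S -> ZZA becomes S -> ZC, C -> ZA.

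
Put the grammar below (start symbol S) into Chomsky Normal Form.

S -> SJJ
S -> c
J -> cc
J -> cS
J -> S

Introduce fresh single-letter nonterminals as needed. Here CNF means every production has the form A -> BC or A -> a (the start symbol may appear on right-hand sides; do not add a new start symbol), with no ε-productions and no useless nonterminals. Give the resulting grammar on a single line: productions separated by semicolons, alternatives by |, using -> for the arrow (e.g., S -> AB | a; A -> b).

No ε-productions.
After unit-elimination: S -> c | SJJ; J -> c | cS | cc | SJJ.
TERM: introduce A -> c and substitute in every rule of length ≥2.
BIN: J -> SJJ becomes J -> SB, B -> JJ; S -> SJJ becomes S -> SC, C -> JJ.

S -> c | SC; A -> c; B -> JJ; C -> JJ; J -> c | AA | AS | SB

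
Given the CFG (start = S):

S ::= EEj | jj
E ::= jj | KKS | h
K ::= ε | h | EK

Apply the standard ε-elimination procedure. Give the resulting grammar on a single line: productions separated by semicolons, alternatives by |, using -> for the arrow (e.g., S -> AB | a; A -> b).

S -> jj | EEj; E -> S | h | KS | jj | KKS; K -> E | h | EK

Nullable set: {K}.
E -> KKS: K, K nullable, giving KKS | KS | S.
Drop K -> ε.
K -> EK: K nullable, giving E | EK.
Unchanged (no nullable symbols): S -> EEj; S -> jj; E -> h; E -> jj; K -> h.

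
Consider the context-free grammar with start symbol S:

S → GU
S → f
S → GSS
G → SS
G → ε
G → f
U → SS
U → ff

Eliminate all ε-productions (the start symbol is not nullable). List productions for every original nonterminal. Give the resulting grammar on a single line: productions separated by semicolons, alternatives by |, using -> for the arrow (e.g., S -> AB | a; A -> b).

Nullable set: {G}.
S -> GSS: G nullable, giving GSS | SS.
S -> GU: G nullable, giving GU | U.
Drop G -> ε.
Unchanged (no nullable symbols): S -> f; G -> SS; G -> f; U -> SS; U -> ff.

S -> U | f | GU | SS | GSS; G -> f | SS; U -> SS | ff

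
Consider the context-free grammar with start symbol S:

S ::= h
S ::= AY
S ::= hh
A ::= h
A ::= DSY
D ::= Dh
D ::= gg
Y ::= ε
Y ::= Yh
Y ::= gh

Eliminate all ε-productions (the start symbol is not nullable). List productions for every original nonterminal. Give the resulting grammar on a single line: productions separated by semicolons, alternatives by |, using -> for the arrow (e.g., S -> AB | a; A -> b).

Nullable set: {Y}.
S -> AY: Y nullable, giving A | AY.
A -> DSY: Y nullable, giving DS | DSY.
Drop Y -> ε.
Y -> Yh: Y nullable, giving Yh | h.
Unchanged (no nullable symbols): S -> h; S -> hh; A -> h; D -> Dh; D -> gg; Y -> gh.

S -> A | h | AY | hh; A -> h | DS | DSY; D -> Dh | gg; Y -> h | Yh | gh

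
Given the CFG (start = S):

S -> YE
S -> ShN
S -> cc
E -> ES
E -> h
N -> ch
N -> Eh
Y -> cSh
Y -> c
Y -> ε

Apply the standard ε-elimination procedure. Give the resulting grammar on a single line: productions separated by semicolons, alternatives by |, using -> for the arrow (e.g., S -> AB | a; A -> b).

S -> E | YE | cc | ShN; E -> h | ES; N -> Eh | ch; Y -> c | cSh

Nullable set: {Y}.
S -> YE: Y nullable, giving E | YE.
Drop Y -> ε.
Unchanged (no nullable symbols): S -> ShN; S -> cc; E -> ES; E -> h; N -> Eh; N -> ch; Y -> c; Y -> cSh.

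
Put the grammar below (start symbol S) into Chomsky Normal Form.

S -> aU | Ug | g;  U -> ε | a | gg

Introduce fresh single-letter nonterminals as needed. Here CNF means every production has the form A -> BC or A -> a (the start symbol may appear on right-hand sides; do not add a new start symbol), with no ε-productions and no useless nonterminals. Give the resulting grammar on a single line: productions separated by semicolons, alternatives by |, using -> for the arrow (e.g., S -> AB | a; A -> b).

Nullable: {U}; after ε-elimination: S -> a | g | Ug | aU; U -> a | gg.
No unit productions to eliminate.
TERM: introduce B -> a, A -> g and substitute in every rule of length ≥2.

S -> a | g | BU | UA; A -> g; B -> a; U -> a | AA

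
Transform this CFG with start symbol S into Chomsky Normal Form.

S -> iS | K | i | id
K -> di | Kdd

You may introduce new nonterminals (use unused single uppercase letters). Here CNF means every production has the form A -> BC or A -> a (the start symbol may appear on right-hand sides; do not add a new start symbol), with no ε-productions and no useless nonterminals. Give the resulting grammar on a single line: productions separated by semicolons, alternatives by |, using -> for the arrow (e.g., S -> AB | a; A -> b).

S -> i | AB | BA | BS | KD; A -> d; B -> i; C -> AA; D -> AA; K -> AB | KC

No ε-productions.
After unit-elimination: S -> i | di | iS | id | Kdd; K -> di | Kdd.
TERM: introduce A -> d, B -> i and substitute in every rule of length ≥2.
BIN: K -> KAA becomes K -> KC, C -> AA; S -> KAA becomes S -> KD, D -> AA.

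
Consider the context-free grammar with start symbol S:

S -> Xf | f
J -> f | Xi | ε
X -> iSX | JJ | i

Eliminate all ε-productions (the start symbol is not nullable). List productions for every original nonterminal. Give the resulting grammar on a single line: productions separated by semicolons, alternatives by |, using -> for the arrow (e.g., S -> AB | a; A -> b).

Nullable set: {J, X}.
S -> Xf: X nullable, giving Xf | f.
Drop J -> ε.
J -> Xi: X nullable, giving Xi | i.
X -> JJ: J, J nullable, giving J | JJ.
X -> iSX: X nullable, giving iS | iSX.
Unchanged (no nullable symbols): S -> f; J -> f; X -> i.

S -> f | Xf; J -> f | i | Xi; X -> J | i | JJ | iS | iSX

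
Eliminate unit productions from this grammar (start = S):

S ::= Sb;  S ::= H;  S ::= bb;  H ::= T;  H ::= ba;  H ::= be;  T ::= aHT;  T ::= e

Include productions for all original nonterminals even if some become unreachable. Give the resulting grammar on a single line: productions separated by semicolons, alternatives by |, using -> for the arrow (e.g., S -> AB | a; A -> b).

Unit productions: H->T, S->H.
Unit pairs (A ⇒* B via units): (H,T), (S,H), (S,T).
S: inherits non-unit rules of {H, S, T} → Sb | aHT | ba | bb | be | e.
H: inherits non-unit rules of {H, T} → aHT | ba | be | e.
T: inherits non-unit rules of {T} → aHT | e.

S -> e | Sb | ba | bb | be | aHT; H -> e | ba | be | aHT; T -> e | aHT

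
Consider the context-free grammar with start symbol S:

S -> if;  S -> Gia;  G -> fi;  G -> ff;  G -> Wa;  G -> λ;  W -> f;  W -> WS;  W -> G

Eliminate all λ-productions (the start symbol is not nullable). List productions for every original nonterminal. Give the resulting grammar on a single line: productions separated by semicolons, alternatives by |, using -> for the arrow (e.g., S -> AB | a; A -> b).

Nullable set: {G, W}.
S -> Gia: G nullable, giving Gia | ia.
Drop G -> λ.
G -> Wa: W nullable, giving Wa | a.
W -> G: G nullable, giving G.
W -> WS: W nullable, giving S | WS.
Unchanged (no nullable symbols): S -> if; G -> ff; G -> fi; W -> f.

S -> ia | if | Gia; G -> a | Wa | ff | fi; W -> G | S | f | WS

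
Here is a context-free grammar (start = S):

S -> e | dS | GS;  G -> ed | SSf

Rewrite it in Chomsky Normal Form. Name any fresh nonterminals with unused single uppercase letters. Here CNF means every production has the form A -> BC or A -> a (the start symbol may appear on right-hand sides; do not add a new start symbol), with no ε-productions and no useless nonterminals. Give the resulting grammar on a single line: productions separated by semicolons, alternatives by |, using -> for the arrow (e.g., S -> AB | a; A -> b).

S -> e | CS | GS; A -> f; B -> e; C -> d; D -> SA; G -> BC | SD

No ε-productions.
No unit productions to eliminate.
TERM: introduce C -> d, B -> e, A -> f and substitute in every rule of length ≥2.
BIN: G -> SSA becomes G -> SD, D -> SA.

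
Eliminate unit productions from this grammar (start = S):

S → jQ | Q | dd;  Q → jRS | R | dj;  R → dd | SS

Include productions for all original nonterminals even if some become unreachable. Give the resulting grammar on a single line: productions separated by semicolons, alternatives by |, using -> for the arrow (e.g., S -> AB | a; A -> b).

S -> SS | dd | dj | jQ | jRS; Q -> SS | dd | dj | jRS; R -> SS | dd

Unit productions: Q->R, S->Q.
Unit pairs (A ⇒* B via units): (Q,R), (S,Q), (S,R).
S: inherits non-unit rules of {Q, R, S} → SS | dd | dj | jQ | jRS.
Q: inherits non-unit rules of {Q, R} → SS | dd | dj | jRS.
R: inherits non-unit rules of {R} → SS | dd.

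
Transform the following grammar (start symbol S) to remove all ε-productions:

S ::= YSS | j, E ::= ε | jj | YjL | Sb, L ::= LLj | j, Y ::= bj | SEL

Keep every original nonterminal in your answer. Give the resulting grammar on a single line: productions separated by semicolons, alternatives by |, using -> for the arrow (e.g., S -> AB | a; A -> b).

S -> j | YSS; E -> Sb | jj | YjL; L -> j | LLj; Y -> SL | bj | SEL

Nullable set: {E}.
Drop E -> ε.
Y -> SEL: E nullable, giving SEL | SL.
Unchanged (no nullable symbols): S -> YSS; S -> j; E -> Sb; E -> YjL; E -> jj; L -> LLj; L -> j; Y -> bj.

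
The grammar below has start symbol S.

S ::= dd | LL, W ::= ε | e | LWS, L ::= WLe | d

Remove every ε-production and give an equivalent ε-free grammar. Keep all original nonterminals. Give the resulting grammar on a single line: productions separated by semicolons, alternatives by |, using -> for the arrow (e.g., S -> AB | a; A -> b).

Nullable set: {W}.
L -> WLe: W nullable, giving Le | WLe.
Drop W -> ε.
W -> LWS: W nullable, giving LS | LWS.
Unchanged (no nullable symbols): S -> LL; S -> dd; L -> d; W -> e.

S -> LL | dd; L -> d | Le | WLe; W -> e | LS | LWS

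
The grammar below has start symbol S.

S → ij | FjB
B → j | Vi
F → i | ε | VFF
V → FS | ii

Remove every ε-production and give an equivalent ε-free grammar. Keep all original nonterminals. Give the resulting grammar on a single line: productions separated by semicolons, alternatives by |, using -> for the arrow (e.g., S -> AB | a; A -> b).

S -> ij | jB | FjB; B -> j | Vi; F -> V | i | VF | VFF; V -> S | FS | ii

Nullable set: {F}.
S -> FjB: F nullable, giving FjB | jB.
Drop F -> ε.
F -> VFF: F, F nullable, giving V | VF | VFF.
V -> FS: F nullable, giving FS | S.
Unchanged (no nullable symbols): S -> ij; B -> Vi; B -> j; F -> i; V -> ii.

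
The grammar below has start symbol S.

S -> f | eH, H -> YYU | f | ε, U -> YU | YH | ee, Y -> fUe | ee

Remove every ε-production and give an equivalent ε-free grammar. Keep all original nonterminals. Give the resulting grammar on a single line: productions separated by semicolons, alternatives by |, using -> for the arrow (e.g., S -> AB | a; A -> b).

S -> e | f | eH; H -> f | YYU; U -> Y | YH | YU | ee; Y -> ee | fUe

Nullable set: {H}.
S -> eH: H nullable, giving e | eH.
Drop H -> ε.
U -> YH: H nullable, giving Y | YH.
Unchanged (no nullable symbols): S -> f; H -> YYU; H -> f; U -> YU; U -> ee; Y -> ee; Y -> fUe.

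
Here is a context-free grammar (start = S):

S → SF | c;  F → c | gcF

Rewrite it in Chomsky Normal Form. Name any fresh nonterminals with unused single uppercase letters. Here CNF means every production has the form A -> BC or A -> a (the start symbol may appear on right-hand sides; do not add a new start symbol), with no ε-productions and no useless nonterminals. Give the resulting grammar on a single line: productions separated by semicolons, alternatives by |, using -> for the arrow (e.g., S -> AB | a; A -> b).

S -> c | SF; A -> g; B -> c; C -> BF; F -> c | AC

No ε-productions.
No unit productions to eliminate.
TERM: introduce B -> c, A -> g and substitute in every rule of length ≥2.
BIN: F -> ABF becomes F -> AC, C -> BF.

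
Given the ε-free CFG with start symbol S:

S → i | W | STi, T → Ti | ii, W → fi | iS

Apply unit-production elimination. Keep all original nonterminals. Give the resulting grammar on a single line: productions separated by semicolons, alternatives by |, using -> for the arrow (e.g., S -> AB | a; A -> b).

Unit productions: S->W.
Unit pairs (A ⇒* B via units): (S,W).
S: inherits non-unit rules of {S, W} → STi | fi | i | iS.
T: inherits non-unit rules of {T} → Ti | ii.
W: inherits non-unit rules of {W} → fi | iS.

S -> i | fi | iS | STi; T -> Ti | ii; W -> fi | iS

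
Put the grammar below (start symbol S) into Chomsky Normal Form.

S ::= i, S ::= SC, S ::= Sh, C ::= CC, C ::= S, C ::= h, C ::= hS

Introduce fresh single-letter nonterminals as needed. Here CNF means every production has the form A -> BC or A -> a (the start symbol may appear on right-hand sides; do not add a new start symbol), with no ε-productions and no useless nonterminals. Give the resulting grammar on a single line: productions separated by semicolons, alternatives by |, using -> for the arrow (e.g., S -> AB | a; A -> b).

S -> i | SA | SC; A -> h; C -> h | i | AS | CC | SA | SC

No ε-productions.
After unit-elimination: S -> i | SC | Sh; C -> h | i | CC | SC | Sh | hS.
TERM: introduce A -> h and substitute in every rule of length ≥2.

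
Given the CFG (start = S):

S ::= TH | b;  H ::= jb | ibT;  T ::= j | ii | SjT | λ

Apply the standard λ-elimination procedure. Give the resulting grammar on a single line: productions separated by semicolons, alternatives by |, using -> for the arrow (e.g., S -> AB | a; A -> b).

Nullable set: {T}.
S -> TH: T nullable, giving H | TH.
H -> ibT: T nullable, giving ib | ibT.
Drop T -> λ.
T -> SjT: T nullable, giving Sj | SjT.
Unchanged (no nullable symbols): S -> b; H -> jb; T -> ii; T -> j.

S -> H | b | TH; H -> ib | jb | ibT; T -> j | Sj | ii | SjT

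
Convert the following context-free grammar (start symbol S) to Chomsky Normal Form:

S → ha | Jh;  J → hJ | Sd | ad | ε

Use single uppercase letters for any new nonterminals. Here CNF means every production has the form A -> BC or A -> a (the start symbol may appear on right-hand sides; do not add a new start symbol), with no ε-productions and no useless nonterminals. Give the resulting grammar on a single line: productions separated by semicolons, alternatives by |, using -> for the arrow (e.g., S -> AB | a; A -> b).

S -> h | CB | JC; A -> d; B -> a; C -> h; J -> h | BA | CJ | SA

Nullable: {J}; after ε-elimination: S -> h | Jh | ha; J -> h | Sd | ad | hJ.
No unit productions to eliminate.
TERM: introduce B -> a, A -> d, C -> h and substitute in every rule of length ≥2.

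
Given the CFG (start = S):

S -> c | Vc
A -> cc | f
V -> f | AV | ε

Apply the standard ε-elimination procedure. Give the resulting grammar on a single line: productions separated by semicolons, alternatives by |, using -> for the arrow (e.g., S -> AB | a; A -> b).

S -> c | Vc; A -> f | cc; V -> A | f | AV

Nullable set: {V}.
S -> Vc: V nullable, giving Vc | c.
Drop V -> ε.
V -> AV: V nullable, giving A | AV.
Unchanged (no nullable symbols): S -> c; A -> cc; A -> f; V -> f.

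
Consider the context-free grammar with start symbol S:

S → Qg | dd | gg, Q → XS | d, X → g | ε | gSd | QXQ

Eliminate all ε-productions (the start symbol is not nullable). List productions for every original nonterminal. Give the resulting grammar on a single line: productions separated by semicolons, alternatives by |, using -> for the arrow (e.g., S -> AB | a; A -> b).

S -> Qg | dd | gg; Q -> S | d | XS; X -> g | QQ | QXQ | gSd

Nullable set: {X}.
Q -> XS: X nullable, giving S | XS.
Drop X -> ε.
X -> QXQ: X nullable, giving QQ | QXQ.
Unchanged (no nullable symbols): S -> Qg; S -> dd; S -> gg; Q -> d; X -> g; X -> gSd.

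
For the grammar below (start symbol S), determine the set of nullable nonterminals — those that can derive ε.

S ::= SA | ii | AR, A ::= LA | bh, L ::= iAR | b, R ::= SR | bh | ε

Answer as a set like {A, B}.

Directly nullable (have an ε-rule): {R}.
Not nullable: A, L, S — each has a terminal in every rule's right-hand side or depends on a non-nullable symbol.

{R}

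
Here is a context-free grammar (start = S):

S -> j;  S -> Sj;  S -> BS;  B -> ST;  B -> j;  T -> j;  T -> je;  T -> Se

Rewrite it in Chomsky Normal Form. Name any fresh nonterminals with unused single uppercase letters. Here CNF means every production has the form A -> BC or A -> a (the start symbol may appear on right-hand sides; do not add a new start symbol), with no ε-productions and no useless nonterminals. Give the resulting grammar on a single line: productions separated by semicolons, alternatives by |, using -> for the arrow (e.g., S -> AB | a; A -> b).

No ε-productions.
No unit productions to eliminate.
TERM: introduce C -> e, A -> j and substitute in every rule of length ≥2.

S -> j | BS | SA; A -> j; B -> j | ST; C -> e; T -> j | AC | SC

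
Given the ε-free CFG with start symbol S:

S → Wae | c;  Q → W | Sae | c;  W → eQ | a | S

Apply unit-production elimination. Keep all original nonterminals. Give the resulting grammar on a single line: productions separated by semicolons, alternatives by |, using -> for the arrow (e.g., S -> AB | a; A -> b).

Unit productions: Q->W, W->S.
Unit pairs (A ⇒* B via units): (Q,S), (Q,W), (W,S).
S: inherits non-unit rules of {S} → Wae | c.
Q: inherits non-unit rules of {Q, S, W} → Sae | Wae | a | c | eQ.
W: inherits non-unit rules of {S, W} → Wae | a | c | eQ.

S -> c | Wae; Q -> a | c | eQ | Sae | Wae; W -> a | c | eQ | Wae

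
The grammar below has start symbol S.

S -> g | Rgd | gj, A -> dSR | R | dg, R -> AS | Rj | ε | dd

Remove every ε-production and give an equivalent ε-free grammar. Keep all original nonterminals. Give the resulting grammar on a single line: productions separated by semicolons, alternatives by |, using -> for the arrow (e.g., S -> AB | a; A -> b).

Nullable set: {A, R}.
S -> Rgd: R nullable, giving Rgd | gd.
A -> R: R nullable, giving R.
A -> dSR: R nullable, giving dS | dSR.
Drop R -> ε.
R -> AS: A nullable, giving AS | S.
R -> Rj: R nullable, giving Rj | j.
Unchanged (no nullable symbols): S -> g; S -> gj; A -> dg; R -> dd.

S -> g | gd | gj | Rgd; A -> R | dS | dg | dSR; R -> S | j | AS | Rj | dd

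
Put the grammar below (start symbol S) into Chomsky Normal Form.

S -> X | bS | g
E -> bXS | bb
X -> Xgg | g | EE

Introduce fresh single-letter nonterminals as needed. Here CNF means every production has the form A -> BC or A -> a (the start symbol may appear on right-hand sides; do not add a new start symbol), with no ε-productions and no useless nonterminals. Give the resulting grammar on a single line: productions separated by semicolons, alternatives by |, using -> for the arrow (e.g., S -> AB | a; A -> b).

No ε-productions.
After unit-elimination: S -> g | EE | bS | Xgg; E -> bb | bXS; X -> g | EE | Xgg.
TERM: introduce A -> b, B -> g and substitute in every rule of length ≥2.
BIN: E -> AXS becomes E -> AC, C -> XS; S -> XBB becomes S -> XD, D -> BB; X -> XBB becomes X -> XF, F -> BB.

S -> g | AS | EE | XD; A -> b; B -> g; C -> XS; D -> BB; E -> AA | AC; F -> BB; X -> g | EE | XF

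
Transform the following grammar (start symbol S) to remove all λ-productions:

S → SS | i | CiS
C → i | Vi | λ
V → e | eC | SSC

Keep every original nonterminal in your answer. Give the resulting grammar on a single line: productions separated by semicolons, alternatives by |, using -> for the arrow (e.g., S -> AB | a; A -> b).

S -> i | SS | iS | CiS; C -> i | Vi; V -> e | SS | eC | SSC

Nullable set: {C}.
S -> CiS: C nullable, giving CiS | iS.
Drop C -> λ.
V -> SSC: C nullable, giving SS | SSC.
V -> eC: C nullable, giving e | eC.
Unchanged (no nullable symbols): S -> SS; S -> i; C -> Vi; C -> i; V -> e.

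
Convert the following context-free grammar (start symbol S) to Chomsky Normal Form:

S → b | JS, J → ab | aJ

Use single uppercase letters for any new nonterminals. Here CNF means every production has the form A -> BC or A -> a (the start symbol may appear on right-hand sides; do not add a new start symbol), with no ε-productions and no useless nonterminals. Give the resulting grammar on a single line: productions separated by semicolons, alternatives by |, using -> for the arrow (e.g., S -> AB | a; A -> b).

No ε-productions.
No unit productions to eliminate.
TERM: introduce A -> a, B -> b and substitute in every rule of length ≥2.

S -> b | JS; A -> a; B -> b; J -> AB | AJ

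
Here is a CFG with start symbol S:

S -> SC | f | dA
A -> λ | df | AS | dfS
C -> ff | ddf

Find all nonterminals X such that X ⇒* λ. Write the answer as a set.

Directly nullable (have an ε-rule): {A}.
Not nullable: C, S — each has a terminal in every rule's right-hand side or depends on a non-nullable symbol.

{A}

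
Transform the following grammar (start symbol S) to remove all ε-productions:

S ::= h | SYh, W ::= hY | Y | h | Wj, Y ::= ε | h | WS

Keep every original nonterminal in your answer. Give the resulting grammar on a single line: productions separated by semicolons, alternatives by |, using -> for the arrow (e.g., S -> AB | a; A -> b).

Nullable set: {W, Y}.
S -> SYh: Y nullable, giving SYh | Sh.
W -> Wj: W nullable, giving Wj | j.
W -> Y: Y nullable, giving Y.
W -> hY: Y nullable, giving h | hY.
Drop Y -> ε.
Y -> WS: W nullable, giving S | WS.
Unchanged (no nullable symbols): S -> h; W -> h; Y -> h.

S -> h | Sh | SYh; W -> Y | h | j | Wj | hY; Y -> S | h | WS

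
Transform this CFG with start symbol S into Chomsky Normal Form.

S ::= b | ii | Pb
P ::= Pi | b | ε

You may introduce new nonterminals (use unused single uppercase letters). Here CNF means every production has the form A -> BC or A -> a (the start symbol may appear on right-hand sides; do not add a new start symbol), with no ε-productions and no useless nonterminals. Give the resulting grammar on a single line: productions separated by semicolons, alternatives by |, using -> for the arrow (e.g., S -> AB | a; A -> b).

Nullable: {P}; after ε-elimination: S -> b | Pb | ii; P -> b | i | Pi.
No unit productions to eliminate.
TERM: introduce B -> b, A -> i and substitute in every rule of length ≥2.

S -> b | AA | PB; A -> i; B -> b; P -> b | i | PA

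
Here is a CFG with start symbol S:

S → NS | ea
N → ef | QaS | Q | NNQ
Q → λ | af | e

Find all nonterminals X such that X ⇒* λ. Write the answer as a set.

Directly nullable (have an ε-rule): {Q}.
N is nullable via N -> Q (every symbol on the right is already known nullable).
Not nullable: S — each has a terminal in every rule's right-hand side or depends on a non-nullable symbol.

{N, Q}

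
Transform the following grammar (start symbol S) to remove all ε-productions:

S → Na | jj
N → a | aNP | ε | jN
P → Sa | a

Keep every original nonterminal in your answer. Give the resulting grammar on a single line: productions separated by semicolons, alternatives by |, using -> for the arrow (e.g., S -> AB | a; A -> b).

S -> a | Na | jj; N -> a | j | aP | jN | aNP; P -> a | Sa

Nullable set: {N}.
S -> Na: N nullable, giving Na | a.
Drop N -> ε.
N -> aNP: N nullable, giving aNP | aP.
N -> jN: N nullable, giving j | jN.
Unchanged (no nullable symbols): S -> jj; N -> a; P -> Sa; P -> a.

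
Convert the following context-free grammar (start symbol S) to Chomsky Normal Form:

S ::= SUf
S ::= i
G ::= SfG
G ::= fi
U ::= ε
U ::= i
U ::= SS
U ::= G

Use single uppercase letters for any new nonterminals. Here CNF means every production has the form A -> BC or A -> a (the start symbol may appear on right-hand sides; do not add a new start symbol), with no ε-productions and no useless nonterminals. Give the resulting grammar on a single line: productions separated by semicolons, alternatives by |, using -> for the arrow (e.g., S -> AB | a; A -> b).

S -> i | SA | SD; A -> f; B -> i; C -> AG; D -> UA; E -> AG; G -> AB | SC; U -> i | AB | SE | SS

Nullable: {U}; after ε-elimination: S -> i | Sf | SUf; G -> fi | SfG; U -> G | i | SS.
After unit-elimination: S -> i | Sf | SUf; G -> fi | SfG; U -> i | SS | fi | SfG.
TERM: introduce A -> f, B -> i and substitute in every rule of length ≥2.
BIN: G -> SAG becomes G -> SC, C -> AG; S -> SUA becomes S -> SD, D -> UA; U -> SAG becomes U -> SE, E -> AG.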